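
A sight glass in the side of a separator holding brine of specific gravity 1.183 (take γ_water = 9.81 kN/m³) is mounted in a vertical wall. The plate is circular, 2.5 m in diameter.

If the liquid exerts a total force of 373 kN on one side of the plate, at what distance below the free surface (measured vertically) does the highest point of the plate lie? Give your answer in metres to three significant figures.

d_top ≈ 5.30 m

γ = 1.183 × 9.81 = 11.60523 kN/m³.
A = π(1.25)² = 4.90874 m².
From F = γ·h_c·A, the centroid depth is h_c = 373/(11.60523 × 4.90874) = 6.54764 m.
The centroid is at the centre, 1.25 m below the top of the plate, so the highest point sits at h_top = 6.54764 − 1.25 = 5.29764 m below the surface.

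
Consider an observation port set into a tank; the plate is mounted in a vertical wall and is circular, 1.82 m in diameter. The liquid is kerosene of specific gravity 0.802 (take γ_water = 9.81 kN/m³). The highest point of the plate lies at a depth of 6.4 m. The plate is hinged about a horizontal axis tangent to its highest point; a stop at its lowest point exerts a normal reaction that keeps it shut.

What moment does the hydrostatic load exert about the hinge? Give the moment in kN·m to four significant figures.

γ = 0.802 × 9.81 = 7.86762 kN/m³.
The centroid is at the centre, 0.91 m below the top of the plate, so the centroid depth is h_c = 6.4 + 0.91 = 7.31 m.
A = π(0.91)² = 2.60155 m².
Resultant F = γ·h_c·A = 7.86762 × 7.31 × 2.60155 = 149.621 kN.
I_c = πr⁴/4 = π × 0.91⁴/4 = 0.538586 m⁴.
Centre of pressure: y_p = y_c + I_c/(y_c·A) = 7.31 + 0.538586/(7.31 × 2.60155) = 7.31 + 0.0283208 = 7.33832 m along the plane.
The resultant acts 0.91 + 0.0283208 = 0.938321 m (along the plate) below the hinge at the top edge, so the moment about the hinge is M = F × 0.938321 = 149.621 × 0.938321 = 140.393 kN·m.

M ≈ 140.4 kN·m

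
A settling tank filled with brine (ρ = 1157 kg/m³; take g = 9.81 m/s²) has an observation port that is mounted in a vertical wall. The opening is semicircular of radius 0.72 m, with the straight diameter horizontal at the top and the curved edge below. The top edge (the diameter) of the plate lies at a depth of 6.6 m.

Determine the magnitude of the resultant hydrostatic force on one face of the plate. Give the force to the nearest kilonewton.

F ≈ 64 kN

γ = ρg = 1157 × 9.81 / 1000 = 11.35017 kN/m³.
The centroid of a semicircle lies 4r/(3π) = 0.305577 m from the diameter, here below the top edge, so the centroid depth is h_c = 6.6 + 0.305577 = 6.90558 m.
A = πr²/2 = π × 0.72²/2 = 0.814301 m².
Resultant F = γ·h_c·A = 11.35017 × 6.90558 × 0.814301 = 63.8245 kN.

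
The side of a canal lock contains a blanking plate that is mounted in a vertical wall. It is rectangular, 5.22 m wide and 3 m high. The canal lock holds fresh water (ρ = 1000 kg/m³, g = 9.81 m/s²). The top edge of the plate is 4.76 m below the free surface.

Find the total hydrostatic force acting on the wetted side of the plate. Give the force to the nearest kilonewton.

F ≈ 962 kN

γ = ρg = 1000 × 9.81 = 9810 N/m³ = 9.81 kN/m³.
The centroid lies 3/2 = 1.5 m below the top edge, so the centroid depth is h_c = 4.76 + 1.5 = 6.26 m.
A = 5.22 × 3 = 15.66 m².
Resultant F = γ·h_c·A = 9.81 × 6.26 × 15.66 = 961.69 kN.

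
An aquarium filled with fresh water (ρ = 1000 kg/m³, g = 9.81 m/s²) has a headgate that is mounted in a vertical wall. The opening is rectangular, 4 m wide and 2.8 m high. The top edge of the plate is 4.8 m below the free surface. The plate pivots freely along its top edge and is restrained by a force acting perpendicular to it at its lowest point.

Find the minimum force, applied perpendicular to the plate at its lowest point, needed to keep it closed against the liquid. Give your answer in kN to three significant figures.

P ≈ 366 kN

γ = ρg = 1000 × 9.81 = 9810 N/m³ = 9.81 kN/m³.
The centroid lies 2.8/2 = 1.4 m below the top edge, so the centroid depth is h_c = 4.8 + 1.4 = 6.2 m.
A = 4 × 2.8 = 11.2 m².
Resultant F = γ·h_c·A = 9.81 × 6.2 × 11.2 = 681.206 kN.
I_c = b·h³/12 = 4 × 2.8³/12 = 7.31733 m⁴.
Centre of pressure: y_p = y_c + I_c/(y_c·A) = 6.2 + 7.31733/(6.2 × 11.2) = 6.2 + 0.105376 = 6.30538 m along the plane.
The resultant acts 1.4 + 0.105376 = 1.50538 m (along the plate) below the hinge at the top edge, so the moment about the hinge is M = F × 1.50538 = 681.206 × 1.50538 = 1025.47 kN·m.
A normal force at the bottom, 2.8 m from the hinge, must supply this moment: P = 1025.47/2.8 = 366.239 kN.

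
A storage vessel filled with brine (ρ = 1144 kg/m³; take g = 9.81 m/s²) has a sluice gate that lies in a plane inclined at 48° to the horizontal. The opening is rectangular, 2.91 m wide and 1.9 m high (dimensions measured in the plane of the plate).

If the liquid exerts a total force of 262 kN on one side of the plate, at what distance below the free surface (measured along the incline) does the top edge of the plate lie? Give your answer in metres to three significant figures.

y_top ≈ 4.73 m

γ = ρg = 1144 × 9.81 / 1000 = 11.22264 kN/m³.
A = 2.91 × 1.9 = 5.529 m².
From F = γ·h_c·A, the centroid depth is h_c = 262/(11.22264 × 5.529) = 4.2224 m.
Let θ = 48° be the plate's angle to the horizontal; measure y along the incline from where the plane meets the free surface. Vertical depth h = y·sinθ with sinθ = 0.743145.
Along the incline, y_c = h_c/sinθ = 4.2224/0.743145 = 5.6818 m.
The centroid lies 1.9/2 = 0.95 m below the top edge, so the top edge sits at y_top = 5.6818 − 0.95 = 4.7318 m along the incline.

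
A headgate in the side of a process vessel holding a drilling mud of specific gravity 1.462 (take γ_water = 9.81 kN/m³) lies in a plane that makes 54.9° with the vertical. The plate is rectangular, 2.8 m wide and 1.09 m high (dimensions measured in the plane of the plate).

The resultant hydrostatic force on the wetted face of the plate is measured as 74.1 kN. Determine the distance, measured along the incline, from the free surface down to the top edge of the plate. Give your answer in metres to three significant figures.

γ = 1.462 × 9.81 = 14.34222 kN/m³.
A = 2.8 × 1.09 = 3.052 m².
From F = γ·h_c·A, the centroid depth is h_c = 74.1/(14.34222 × 3.052) = 1.69285 m.
The plate makes 54.9° with the vertical, i.e. θ = 90° − 54.9° = 35.1° to the horizontal. Measuring y along the incline from the free-surface line, vertical depth h = y·sinθ with sinθ = 0.575005.
Along the incline, y_c = h_c/sinθ = 1.69285/0.575005 = 2.94406 m.
The centroid lies 1.09/2 = 0.545 m below the top edge, so the top edge sits at y_top = 2.94406 − 0.545 = 2.39906 m along the incline.

y_top ≈ 2.40 m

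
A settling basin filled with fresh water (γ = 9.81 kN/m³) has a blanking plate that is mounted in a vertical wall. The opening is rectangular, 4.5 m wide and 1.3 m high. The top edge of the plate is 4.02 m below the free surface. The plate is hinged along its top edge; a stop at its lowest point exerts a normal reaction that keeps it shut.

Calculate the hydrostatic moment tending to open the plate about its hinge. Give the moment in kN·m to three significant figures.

M ≈ 182 kN·m

γ = 9.81 kN/m³.
The centroid lies 1.3/2 = 0.65 m below the top edge, so the centroid depth is h_c = 4.02 + 0.65 = 4.67 m.
A = 4.5 × 1.3 = 5.85 m².
Resultant F = γ·h_c·A = 9.81 × 4.67 × 5.85 = 268.004 kN.
I_c = b·h³/12 = 4.5 × 1.3³/12 = 0.823875 m⁴.
Centre of pressure: y_p = y_c + I_c/(y_c·A) = 4.67 + 0.823875/(4.67 × 5.85) = 4.67 + 0.030157 = 4.70016 m along the plane.
The resultant acts 0.65 + 0.030157 = 0.680157 m (along the plate) below the hinge at the top edge, so the moment about the hinge is M = F × 0.680157 = 268.004 × 0.680157 = 182.285 kN·m.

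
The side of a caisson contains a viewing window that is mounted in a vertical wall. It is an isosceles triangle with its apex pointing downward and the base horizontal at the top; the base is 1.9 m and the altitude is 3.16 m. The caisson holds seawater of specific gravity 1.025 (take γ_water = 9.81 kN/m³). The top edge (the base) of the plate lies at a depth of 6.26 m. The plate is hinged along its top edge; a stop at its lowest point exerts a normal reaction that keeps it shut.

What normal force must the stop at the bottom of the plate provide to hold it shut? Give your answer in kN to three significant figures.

γ = 1.025 × 9.81 = 10.05525 kN/m³.
With the apex down, the centroid sits h/3 = 3.16/3 = 1.05333 m below the base (the top edge), so the centroid depth is h_c = 6.26 + 1.05333 = 7.31333 m.
A = ½ × 1.9 × 3.16 = 3.002 m².
Resultant F = γ·h_c·A = 10.05525 × 7.31333 × 3.002 = 220.759 kN.
I_c = b·h³/36 = 1.9 × 3.16³/36 = 1.66538 m⁴.
Centre of pressure: y_p = y_c + I_c/(y_c·A) = 7.31333 + 1.66538/(7.31333 × 3.002) = 7.31333 + 0.0758556 = 7.38919 m along the plane.
The resultant acts 1.05333 + 0.0758556 = 1.12919 m (along the plate) below the hinge at the top edge, so the moment about the hinge is M = F × 1.12919 = 220.759 × 1.12919 = 249.279 kN·m.
A normal force at the bottom, 3.16 m from the hinge, must supply this moment: P = 249.279/3.16 = 78.8858 kN.

P ≈ 78.9 kN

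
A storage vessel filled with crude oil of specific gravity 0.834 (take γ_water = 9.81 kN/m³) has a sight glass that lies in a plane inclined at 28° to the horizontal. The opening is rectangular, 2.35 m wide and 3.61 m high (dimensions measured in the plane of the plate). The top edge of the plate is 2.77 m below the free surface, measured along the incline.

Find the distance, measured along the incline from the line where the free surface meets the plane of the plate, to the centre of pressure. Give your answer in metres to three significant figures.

γ = 0.834 × 9.81 = 8.18154 kN/m³.
Let θ = 28° be the plate's angle to the horizontal; measure y along the incline from where the plane meets the free surface. Vertical depth h = y·sinθ with sinθ = 0.469472.
The centroid lies 3.61/2 = 1.805 m below the top edge, so y_c = 2.77 + 1.805 = 4.575 m and h_c = 4.575 × 0.469472 = 2.14783 m.
A = 2.35 × 3.61 = 8.4835 m².
Resultant F = γ·h_c·A = 8.18154 × 2.14783 × 8.4835 = 149.077 kN.
I_c = b·h³/12 = 2.35 × 3.61³/12 = 9.21315 m⁴.
Centre of pressure: y_p = y_c + I_c/(y_c·A) = 4.575 + 9.21315/(4.575 × 8.4835) = 4.575 + 0.237379 = 4.81238 m along the plane.

y_p = 4.81 m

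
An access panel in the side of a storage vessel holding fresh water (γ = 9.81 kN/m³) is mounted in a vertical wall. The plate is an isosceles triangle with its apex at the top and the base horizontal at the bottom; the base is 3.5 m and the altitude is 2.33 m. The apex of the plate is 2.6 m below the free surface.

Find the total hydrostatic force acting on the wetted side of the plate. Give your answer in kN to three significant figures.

γ = 9.81 kN/m³.
With the apex up, the centroid sits 2h/3 = 2 × 2.33/3 = 1.55333 m below the apex, so the centroid depth is h_c = 2.6 + 1.55333 = 4.15333 m.
A = ½ × 3.5 × 2.33 = 4.0775 m².
Resultant F = γ·h_c·A = 9.81 × 4.15333 × 4.0775 = 166.134 kN.

F ≈ 166 kN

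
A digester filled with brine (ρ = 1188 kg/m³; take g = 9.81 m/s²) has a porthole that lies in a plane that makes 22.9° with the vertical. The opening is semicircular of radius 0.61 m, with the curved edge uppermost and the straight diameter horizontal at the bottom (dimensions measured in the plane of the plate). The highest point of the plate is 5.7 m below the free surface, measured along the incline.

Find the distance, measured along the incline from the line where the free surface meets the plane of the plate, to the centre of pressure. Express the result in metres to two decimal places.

γ = ρg = 1188 × 9.81 / 1000 = 11.65428 kN/m³.
The plate makes 22.9° with the vertical, i.e. θ = 90° − 22.9° = 67.1° to the horizontal. Measuring y along the incline from the free-surface line, vertical depth h = y·sinθ with sinθ = 0.921185.
The centroid lies 4r/(3π) = 0.258892 m above the diameter, so r − 4r/(3π) = 0.61 − 0.258892 = 0.351108 m below the topmost point, so y_c = 5.7 + 0.351108 = 6.05111 m and h_c = 6.05111 × 0.921185 = 5.57419 m.
A = πr²/2 = π × 0.61²/2 = 0.584493 m².
Resultant F = γ·h_c·A = 11.65428 × 5.57419 × 0.584493 = 37.9705 kN.
I_c = (π/8 − 8/(9π))·r⁴ = 0.109757 × 0.61⁴ = 0.0151968 m⁴.
Centre of pressure: y_p = y_c + I_c/(y_c·A) = 6.05111 + 0.0151968/(6.05111 × 0.584493) = 6.05111 + 0.00429673 = 6.05541 m along the plane.

y_p = 6.06 m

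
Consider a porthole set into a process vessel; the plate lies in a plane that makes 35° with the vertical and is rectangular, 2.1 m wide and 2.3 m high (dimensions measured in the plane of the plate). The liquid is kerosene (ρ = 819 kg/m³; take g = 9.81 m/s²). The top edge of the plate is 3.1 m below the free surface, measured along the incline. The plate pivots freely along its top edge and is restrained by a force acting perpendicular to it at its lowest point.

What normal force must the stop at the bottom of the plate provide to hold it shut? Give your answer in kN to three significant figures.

P ≈ 73.6 kN

γ = ρg = 819 × 9.81 / 1000 = 8.03439 kN/m³.
The plate makes 35° with the vertical, i.e. θ = 90° − 35° = 55° to the horizontal. Measuring y along the incline from the free-surface line, vertical depth h = y·sinθ with sinθ = 0.819152.
The centroid lies 2.3/2 = 1.15 m below the top edge, so y_c = 3.1 + 1.15 = 4.25 m and h_c = 4.25 × 0.819152 = 3.4814 m.
A = 2.1 × 2.3 = 4.83 m².
Resultant F = γ·h_c·A = 8.03439 × 3.4814 × 4.83 = 135.1 kN.
I_c = b·h³/12 = 2.1 × 2.3³/12 = 2.12922 m⁴.
Centre of pressure: y_p = y_c + I_c/(y_c·A) = 4.25 + 2.12922/(4.25 × 4.83) = 4.25 + 0.103725 = 4.35372 m along the plane.
The resultant acts 1.15 + 0.103725 = 1.25372 m (along the plate) below the hinge at the top edge, so the moment about the hinge is M = F × 1.25372 = 135.1 × 1.25372 = 169.378 kN·m.
A normal force at the bottom, 2.3 m from the hinge, must supply this moment: P = 169.378/2.3 = 73.6426 kN.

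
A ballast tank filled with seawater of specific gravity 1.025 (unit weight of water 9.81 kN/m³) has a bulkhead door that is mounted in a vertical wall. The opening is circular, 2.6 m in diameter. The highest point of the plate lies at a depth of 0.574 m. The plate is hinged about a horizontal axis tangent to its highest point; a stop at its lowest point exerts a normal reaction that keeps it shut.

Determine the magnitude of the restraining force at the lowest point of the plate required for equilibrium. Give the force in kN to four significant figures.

P ≈ 58.70 kN

γ = 1.025 × 9.81 = 10.05525 kN/m³.
The centroid is at the centre, 1.3 m below the top of the plate, so the centroid depth is h_c = 0.574 + 1.3 = 1.874 m.
A = π(1.3)² = 5.30929 m².
Resultant F = γ·h_c·A = 10.05525 × 1.874 × 5.30929 = 100.046 kN.
I_c = πr⁴/4 = π × 1.3⁴/4 = 2.24318 m⁴.
Centre of pressure: y_p = y_c + I_c/(y_c·A) = 1.874 + 2.24318/(1.874 × 5.30929) = 1.874 + 0.225454 = 2.09945 m along the plane.
The resultant acts 1.3 + 0.225454 = 1.52545 m (along the plate) below the hinge at the top edge, so the moment about the hinge is M = F × 1.52545 = 100.046 × 1.52545 = 152.615 kN·m.
A normal force at the bottom, 2.6 m from the hinge, must supply this moment: P = 152.615/2.6 = 58.6981 kN.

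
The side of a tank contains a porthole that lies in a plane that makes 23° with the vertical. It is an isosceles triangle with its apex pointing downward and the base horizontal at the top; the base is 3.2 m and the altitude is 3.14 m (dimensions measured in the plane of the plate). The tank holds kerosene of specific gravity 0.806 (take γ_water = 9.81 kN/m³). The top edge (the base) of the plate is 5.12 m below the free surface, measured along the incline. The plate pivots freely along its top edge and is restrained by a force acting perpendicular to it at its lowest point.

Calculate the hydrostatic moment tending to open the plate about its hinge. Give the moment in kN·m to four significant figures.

M ≈ 256.0 kN·m

γ = 0.806 × 9.81 = 7.90686 kN/m³.
The plate makes 23° with the vertical, i.e. θ = 90° − 23° = 67° to the horizontal. Measuring y along the incline from the free-surface line, vertical depth h = y·sinθ with sinθ = 0.920505.
With the apex down, the centroid sits h/3 = 3.14/3 = 1.04667 m below the base (the top edge), so y_c = 5.12 + 1.04667 = 6.16667 m and h_c = 6.16667 × 0.920505 = 5.67645 m.
A = ½ × 3.2 × 3.14 = 5.024 m².
Resultant F = γ·h_c·A = 7.90686 × 5.67645 × 5.024 = 225.492 kN.
I_c = b·h³/36 = 3.2 × 3.14³/36 = 2.75192 m⁴.
Centre of pressure: y_p = y_c + I_c/(y_c·A) = 6.16667 + 2.75192/(6.16667 × 5.024) = 6.16667 + 0.0888251 = 6.2555 m along the plane.
The resultant acts 1.04667 + 0.0888251 = 1.1355 m (along the plate) below the hinge at the top edge, so the moment about the hinge is M = F × 1.1355 = 225.492 × 1.1355 = 256.046 kN·m.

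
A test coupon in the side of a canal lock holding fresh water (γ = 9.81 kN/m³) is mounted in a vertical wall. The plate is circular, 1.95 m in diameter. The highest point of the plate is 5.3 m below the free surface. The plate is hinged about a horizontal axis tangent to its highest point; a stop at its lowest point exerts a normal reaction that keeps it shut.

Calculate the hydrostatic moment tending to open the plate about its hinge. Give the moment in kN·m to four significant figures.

γ = 9.81 kN/m³.
The centroid is at the centre, 0.975 m below the top of the plate, so the centroid depth is h_c = 5.3 + 0.975 = 6.275 m.
A = π(0.975)² = 2.98648 m².
Resultant F = γ·h_c·A = 9.81 × 6.275 × 2.98648 = 183.841 kN.
I_c = πr⁴/4 = π × 0.975⁴/4 = 0.709755 m⁴.
Centre of pressure: y_p = y_c + I_c/(y_c·A) = 6.275 + 0.709755/(6.275 × 2.98648) = 6.275 + 0.0378735 = 6.31287 m along the plane.
The resultant acts 0.975 + 0.0378735 = 1.01287 m (along the plate) below the hinge at the top edge, so the moment about the hinge is M = F × 1.01287 = 183.841 × 1.01287 = 186.207 kN·m.

M ≈ 186.2 kN·m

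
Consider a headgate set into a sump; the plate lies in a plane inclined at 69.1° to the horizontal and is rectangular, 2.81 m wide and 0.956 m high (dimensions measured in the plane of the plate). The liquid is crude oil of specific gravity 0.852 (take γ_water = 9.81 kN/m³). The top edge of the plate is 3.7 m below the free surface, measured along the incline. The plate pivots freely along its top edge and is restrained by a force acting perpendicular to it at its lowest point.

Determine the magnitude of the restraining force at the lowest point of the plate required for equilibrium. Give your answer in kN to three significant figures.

P ≈ 45.5 kN

γ = 0.852 × 9.81 = 8.35812 kN/m³.
Let θ = 69.1° be the plate's angle to the horizontal; measure y along the incline from where the plane meets the free surface. Vertical depth h = y·sinθ with sinθ = 0.934204.
The centroid lies 0.956/2 = 0.478 m below the top edge, so y_c = 3.7 + 0.478 = 4.178 m and h_c = 4.178 × 0.934204 = 3.9031 m.
A = 2.81 × 0.956 = 2.68636 m².
Resultant F = γ·h_c·A = 8.35812 × 3.9031 × 2.68636 = 87.636 kN.
I_c = b·h³/12 = 2.81 × 0.956³/12 = 0.204597 m⁴.
Centre of pressure: y_p = y_c + I_c/(y_c·A) = 4.178 + 0.204597/(4.178 × 2.68636) = 4.178 + 0.0182292 = 4.19623 m along the plane.
The resultant acts 0.478 + 0.0182292 = 0.496229 m (along the plate) below the hinge at the top edge, so the moment about the hinge is M = F × 0.496229 = 87.636 × 0.496229 = 43.4875 kN·m.
A normal force at the bottom, 0.956 m from the hinge, must supply this moment: P = 43.4875/0.956 = 45.489 kN.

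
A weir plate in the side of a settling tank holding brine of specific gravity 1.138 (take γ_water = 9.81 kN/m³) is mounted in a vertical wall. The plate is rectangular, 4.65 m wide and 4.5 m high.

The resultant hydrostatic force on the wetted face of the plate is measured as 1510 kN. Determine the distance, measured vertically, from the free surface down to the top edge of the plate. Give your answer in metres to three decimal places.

d_top ≈ 4.214 m

γ = 1.138 × 9.81 = 11.16378 kN/m³.
A = 4.65 × 4.5 = 20.925 m².
From F = γ·h_c·A, the centroid depth is h_c = 1510/(11.16378 × 20.925) = 6.46398 m.
The centroid lies 4.5/2 = 2.25 m below the top edge, so the top edge sits at h_top = 6.46398 − 2.25 = 4.21398 m below the surface.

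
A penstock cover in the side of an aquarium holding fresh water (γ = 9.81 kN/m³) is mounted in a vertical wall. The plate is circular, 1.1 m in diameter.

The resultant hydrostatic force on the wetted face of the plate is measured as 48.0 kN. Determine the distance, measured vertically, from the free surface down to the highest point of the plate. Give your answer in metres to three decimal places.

γ = 9.81 kN/m³.
A = π(0.55)² = 0.950332 m².
From F = γ·h_c·A, the centroid depth is h_c = 48.0/(9.81 × 0.950332) = 5.14869 m.
The centroid is at the centre, 0.55 m below the top of the plate, so the highest point sits at h_top = 5.14869 − 0.55 = 4.59869 m below the surface.

d_top ≈ 4.599 m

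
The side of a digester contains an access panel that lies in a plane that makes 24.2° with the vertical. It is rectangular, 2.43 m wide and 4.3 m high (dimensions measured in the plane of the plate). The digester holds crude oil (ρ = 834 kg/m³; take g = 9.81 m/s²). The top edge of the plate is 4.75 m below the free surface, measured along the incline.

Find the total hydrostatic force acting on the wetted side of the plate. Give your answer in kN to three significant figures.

γ = ρg = 834 × 9.81 / 1000 = 8.18154 kN/m³.
The plate makes 24.2° with the vertical, i.e. θ = 90° − 24.2° = 65.8° to the horizontal. Measuring y along the incline from the free-surface line, vertical depth h = y·sinθ with sinθ = 0.912120.
The centroid lies 4.3/2 = 2.15 m below the top edge, so y_c = 4.75 + 2.15 = 6.9 m and h_c = 6.9 × 0.912120 = 6.29363 m.
A = 2.43 × 4.3 = 10.449 m².
Resultant F = γ·h_c·A = 8.18154 × 6.29363 × 10.449 = 538.036 kN.

F ≈ 538 kN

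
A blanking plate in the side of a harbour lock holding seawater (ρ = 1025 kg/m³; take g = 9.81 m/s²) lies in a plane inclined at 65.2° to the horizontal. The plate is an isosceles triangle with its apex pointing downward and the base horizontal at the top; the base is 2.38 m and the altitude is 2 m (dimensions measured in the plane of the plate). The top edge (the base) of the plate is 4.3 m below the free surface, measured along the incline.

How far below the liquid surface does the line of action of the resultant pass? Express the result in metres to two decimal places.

γ = ρg = 1025 × 9.81 / 1000 = 10.05525 kN/m³.
Let θ = 65.2° be the plate's angle to the horizontal; measure y along the incline from where the plane meets the free surface. Vertical depth h = y·sinθ with sinθ = 0.907777.
With the apex down, the centroid sits h/3 = 2/3 = 0.666667 m below the base (the top edge), so y_c = 4.3 + 0.666667 = 4.96667 m and h_c = 4.96667 × 0.907777 = 4.50863 m.
A = ½ × 2.38 × 2 = 2.38 m².
Resultant F = γ·h_c·A = 10.05525 × 4.50863 × 2.38 = 107.898 kN.
I_c = b·h³/36 = 2.38 × 2³/36 = 0.528889 m⁴.
Centre of pressure: y_p = y_c + I_c/(y_c·A) = 4.96667 + 0.528889/(4.96667 × 2.38) = 4.96667 + 0.0447427 = 5.01141 m along the plane.
Vertically, h_p = y_p·sinθ = 5.01141 × 0.907777 = 4.54924 m.

h_p = 4.55 m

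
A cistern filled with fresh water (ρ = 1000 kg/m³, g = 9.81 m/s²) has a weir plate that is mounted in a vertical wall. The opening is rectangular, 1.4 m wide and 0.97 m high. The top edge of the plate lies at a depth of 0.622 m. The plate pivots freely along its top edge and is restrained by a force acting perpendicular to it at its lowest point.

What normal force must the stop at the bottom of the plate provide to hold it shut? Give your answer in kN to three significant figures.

γ = ρg = 1000 × 9.81 = 9810 N/m³ = 9.81 kN/m³.
The centroid lies 0.97/2 = 0.485 m below the top edge, so the centroid depth is h_c = 0.622 + 0.485 = 1.107 m.
A = 1.4 × 0.97 = 1.358 m².
Resultant F = γ·h_c·A = 9.81 × 1.107 × 1.358 = 14.7474 kN.
I_c = b·h³/12 = 1.4 × 0.97³/12 = 0.106479 m⁴.
Centre of pressure: y_p = y_c + I_c/(y_c·A) = 1.107 + 0.106479/(1.107 × 1.358) = 1.107 + 0.0708299 = 1.17783 m along the plane.
The resultant acts 0.485 + 0.0708299 = 0.55583 m (along the plate) below the hinge at the top edge, so the moment about the hinge is M = F × 0.55583 = 14.7474 × 0.55583 = 8.19705 kN·m.
A normal force at the bottom, 0.97 m from the hinge, must supply this moment: P = 8.19705/0.97 = 8.45057 kN.

P ≈ 8.45 kN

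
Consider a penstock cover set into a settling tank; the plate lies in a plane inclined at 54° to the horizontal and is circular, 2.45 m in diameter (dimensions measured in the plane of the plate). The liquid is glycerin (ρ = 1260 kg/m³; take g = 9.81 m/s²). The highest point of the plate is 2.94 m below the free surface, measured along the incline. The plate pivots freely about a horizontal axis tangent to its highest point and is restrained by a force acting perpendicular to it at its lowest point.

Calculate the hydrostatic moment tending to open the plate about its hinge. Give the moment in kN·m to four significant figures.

M ≈ 258.2 kN·m

γ = ρg = 1260 × 9.81 / 1000 = 12.3606 kN/m³.
Let θ = 54° be the plate's angle to the horizontal; measure y along the incline from where the plane meets the free surface. Vertical depth h = y·sinθ with sinθ = 0.809017.
The centroid is at the centre, 1.225 m below the top of the plate, so y_c = 2.94 + 1.225 = 4.165 m and h_c = 4.165 × 0.809017 = 3.36956 m.
A = π(1.225)² = 4.71435 m².
Resultant F = γ·h_c·A = 12.3606 × 3.36956 × 4.71435 = 196.352 kN.
I_c = πr⁴/4 = π × 1.225⁴/4 = 1.76862 m⁴.
Centre of pressure: y_p = y_c + I_c/(y_c·A) = 4.165 + 1.76862/(4.165 × 4.71435) = 4.165 + 0.0900736 = 4.25507 m along the plane.
The resultant acts 1.225 + 0.0900736 = 1.31507 m (along the plate) below the hinge at the top edge, so the moment about the hinge is M = F × 1.31507 = 196.352 × 1.31507 = 258.217 kN·m.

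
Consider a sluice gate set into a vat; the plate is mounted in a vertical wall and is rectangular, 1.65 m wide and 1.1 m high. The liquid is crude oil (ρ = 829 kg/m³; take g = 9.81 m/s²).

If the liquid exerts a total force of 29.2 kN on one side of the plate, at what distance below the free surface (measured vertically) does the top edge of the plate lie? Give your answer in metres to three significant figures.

γ = ρg = 829 × 9.81 / 1000 = 8.13249 kN/m³.
A = 1.65 × 1.1 = 1.815 m².
From F = γ·h_c·A, the centroid depth is h_c = 29.2/(8.13249 × 1.815) = 1.97826 m.
The centroid lies 1.1/2 = 0.55 m below the top edge, so the top edge sits at h_top = 1.97826 − 0.55 = 1.42826 m below the surface.

d_top ≈ 1.43 m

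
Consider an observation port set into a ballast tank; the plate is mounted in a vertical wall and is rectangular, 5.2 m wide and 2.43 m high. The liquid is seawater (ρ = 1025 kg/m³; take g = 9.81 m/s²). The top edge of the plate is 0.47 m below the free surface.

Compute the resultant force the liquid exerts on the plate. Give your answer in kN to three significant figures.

F ≈ 214 kN

γ = ρg = 1025 × 9.81 / 1000 = 10.05525 kN/m³.
The centroid lies 2.43/2 = 1.215 m below the top edge, so the centroid depth is h_c = 0.47 + 1.215 = 1.685 m.
A = 5.2 × 2.43 = 12.636 m².
Resultant F = γ·h_c·A = 10.05525 × 1.685 × 12.636 = 214.093 kN.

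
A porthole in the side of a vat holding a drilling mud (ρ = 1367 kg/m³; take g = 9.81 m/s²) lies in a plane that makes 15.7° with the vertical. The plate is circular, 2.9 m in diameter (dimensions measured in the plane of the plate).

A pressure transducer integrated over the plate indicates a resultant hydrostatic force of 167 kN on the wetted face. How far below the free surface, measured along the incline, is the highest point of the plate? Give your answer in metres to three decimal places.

γ = ρg = 1367 × 9.81 / 1000 = 13.41027 kN/m³.
A = π(1.45)² = 6.6052 m².
From F = γ·h_c·A, the centroid depth is h_c = 167/(13.41027 × 6.6052) = 1.88535 m.
The plate makes 15.7° with the vertical, i.e. θ = 90° − 15.7° = 74.3° to the horizontal. Measuring y along the incline from the free-surface line, vertical depth h = y·sinθ with sinθ = 0.962692.
Along the incline, y_c = h_c/sinθ = 1.88535/0.962692 = 1.95841 m.
The centroid is at the centre, 1.45 m below the top of the plate, so the highest point sits at y_top = 1.95841 − 1.45 = 0.50841 m along the incline.

y_top ≈ 0.508 m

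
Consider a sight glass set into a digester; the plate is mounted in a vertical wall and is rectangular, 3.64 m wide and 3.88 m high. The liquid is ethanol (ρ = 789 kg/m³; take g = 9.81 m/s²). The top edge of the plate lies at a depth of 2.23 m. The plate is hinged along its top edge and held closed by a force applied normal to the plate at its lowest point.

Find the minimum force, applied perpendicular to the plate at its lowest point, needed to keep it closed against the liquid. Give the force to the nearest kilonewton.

P ≈ 263 kN

γ = ρg = 789 × 9.81 / 1000 = 7.74009 kN/m³.
The centroid lies 3.88/2 = 1.94 m below the top edge, so the centroid depth is h_c = 2.23 + 1.94 = 4.17 m.
A = 3.64 × 3.88 = 14.1232 m².
Resultant F = γ·h_c·A = 7.74009 × 4.17 × 14.1232 = 455.843 kN.
I_c = b·h³/12 = 3.64 × 3.88³/12 = 17.718 m⁴.
Centre of pressure: y_p = y_c + I_c/(y_c·A) = 4.17 + 17.718/(4.17 × 14.1232) = 4.17 + 0.300847 = 4.47085 m along the plane.
The resultant acts 1.94 + 0.300847 = 2.24085 m (along the plate) below the hinge at the top edge, so the moment about the hinge is M = F × 2.24085 = 455.843 × 2.24085 = 1021.48 kN·m.
A normal force at the bottom, 3.88 m from the hinge, must supply this moment: P = 1021.48/3.88 = 263.268 kN.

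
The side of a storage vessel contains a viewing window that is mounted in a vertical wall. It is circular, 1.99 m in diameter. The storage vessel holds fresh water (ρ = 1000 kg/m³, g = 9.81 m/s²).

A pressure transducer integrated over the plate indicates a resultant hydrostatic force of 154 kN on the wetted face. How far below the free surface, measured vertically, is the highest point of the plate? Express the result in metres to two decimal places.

γ = ρg = 1000 × 9.81 = 9810 N/m³ = 9.81 kN/m³.
A = π(0.995)² = 3.11026 m².
From F = γ·h_c·A, the centroid depth is h_c = 154/(9.81 × 3.11026) = 5.04725 m.
The centroid is at the centre, 0.995 m below the top of the plate, so the highest point sits at h_top = 5.04725 − 0.995 = 4.05225 m below the surface.

d_top ≈ 4.05 m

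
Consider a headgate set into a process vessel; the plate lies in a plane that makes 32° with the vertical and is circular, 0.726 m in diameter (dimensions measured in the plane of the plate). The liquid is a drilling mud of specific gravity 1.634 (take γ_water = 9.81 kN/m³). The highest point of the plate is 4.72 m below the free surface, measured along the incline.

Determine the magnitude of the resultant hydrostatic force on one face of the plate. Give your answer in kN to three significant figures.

F ≈ 28.6 kN

γ = 1.634 × 9.81 = 16.02954 kN/m³.
The plate makes 32° with the vertical, i.e. θ = 90° − 32° = 58° to the horizontal. Measuring y along the incline from the free-surface line, vertical depth h = y·sinθ with sinθ = 0.848048.
The centroid is at the centre, 0.363 m below the top of the plate, so y_c = 4.72 + 0.363 = 5.083 m and h_c = 5.083 × 0.848048 = 4.31063 m.
A = π(0.363)² = 0.413965 m².
Resultant F = γ·h_c·A = 16.02954 × 4.31063 × 0.413965 = 28.6039 kN.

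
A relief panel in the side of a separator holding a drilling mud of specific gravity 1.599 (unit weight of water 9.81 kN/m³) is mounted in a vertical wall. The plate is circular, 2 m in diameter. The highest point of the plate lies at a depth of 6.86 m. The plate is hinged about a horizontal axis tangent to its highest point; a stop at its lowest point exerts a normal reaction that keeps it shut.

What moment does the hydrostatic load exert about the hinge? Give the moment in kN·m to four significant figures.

M ≈ 399.7 kN·m

γ = 1.599 × 9.81 = 15.68619 kN/m³.
The centroid is at the centre, 1 m below the top of the plate, so the centroid depth is h_c = 6.86 + 1 = 7.86 m.
A = π(1)² = 3.14159 m².
Resultant F = γ·h_c·A = 15.68619 × 7.86 × 3.14159 = 387.337 kN.
I_c = πr⁴/4 = π × 1⁴/4 = 0.785398 m⁴.
Centre of pressure: y_p = y_c + I_c/(y_c·A) = 7.86 + 0.785398/(7.86 × 3.14159) = 7.86 + 0.0318066 = 7.89181 m along the plane.
The resultant acts 1 + 0.0318066 = 1.03181 m (along the plate) below the hinge at the top edge, so the moment about the hinge is M = F × 1.03181 = 387.337 × 1.03181 = 399.658 kN·m.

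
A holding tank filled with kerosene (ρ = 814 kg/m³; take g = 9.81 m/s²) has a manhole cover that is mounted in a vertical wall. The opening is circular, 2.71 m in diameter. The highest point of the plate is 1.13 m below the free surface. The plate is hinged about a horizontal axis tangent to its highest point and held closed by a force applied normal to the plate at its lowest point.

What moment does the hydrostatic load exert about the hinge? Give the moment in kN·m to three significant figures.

M ≈ 176 kN·m

γ = ρg = 814 × 9.81 / 1000 = 7.98534 kN/m³.
The centroid is at the centre, 1.355 m below the top of the plate, so the centroid depth is h_c = 1.13 + 1.355 = 2.485 m.
A = π(1.355)² = 5.76804 m².
Resultant F = γ·h_c·A = 7.98534 × 2.485 × 5.76804 = 114.459 kN.
I_c = πr⁴/4 = π × 1.355⁴/4 = 2.64757 m⁴.
Centre of pressure: y_p = y_c + I_c/(y_c·A) = 2.485 + 2.64757/(2.485 × 5.76804) = 2.485 + 0.184711 = 2.66971 m along the plane.
The resultant acts 1.355 + 0.184711 = 1.53971 m (along the plate) below the hinge at the top edge, so the moment about the hinge is M = F × 1.53971 = 114.459 × 1.53971 = 176.234 kN·m.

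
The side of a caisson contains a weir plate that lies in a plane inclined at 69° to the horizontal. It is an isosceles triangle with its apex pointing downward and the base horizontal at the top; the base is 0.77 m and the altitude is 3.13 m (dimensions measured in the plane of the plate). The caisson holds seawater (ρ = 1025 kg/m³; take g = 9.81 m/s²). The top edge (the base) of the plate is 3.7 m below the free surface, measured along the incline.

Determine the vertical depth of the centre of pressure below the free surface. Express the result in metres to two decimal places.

γ = ρg = 1025 × 9.81 / 1000 = 10.05525 kN/m³.
Let θ = 69° be the plate's angle to the horizontal; measure y along the incline from where the plane meets the free surface. Vertical depth h = y·sinθ with sinθ = 0.933580.
With the apex down, the centroid sits h/3 = 3.13/3 = 1.04333 m below the base (the top edge), so y_c = 3.7 + 1.04333 = 4.74333 m and h_c = 4.74333 × 0.933580 = 4.42828 m.
A = ½ × 0.77 × 3.13 = 1.20505 m².
Resultant F = γ·h_c·A = 10.05525 × 4.42828 × 1.20505 = 53.6578 kN.
I_c = b·h³/36 = 0.77 × 3.13³/36 = 0.655875 m⁴.
Centre of pressure: y_p = y_c + I_c/(y_c·A) = 4.74333 + 0.655875/(4.74333 × 1.20505) = 4.74333 + 0.114745 = 4.85808 m along the plane.
Vertically, h_p = y_p·sinθ = 4.85808 × 0.933580 = 4.53541 m.

h_p = 4.54 m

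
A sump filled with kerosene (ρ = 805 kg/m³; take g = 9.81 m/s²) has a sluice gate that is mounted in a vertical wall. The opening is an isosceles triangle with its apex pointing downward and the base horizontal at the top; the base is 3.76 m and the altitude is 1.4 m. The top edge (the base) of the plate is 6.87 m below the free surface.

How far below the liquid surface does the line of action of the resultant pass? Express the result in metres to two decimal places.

h_p = 7.35 m

γ = ρg = 805 × 9.81 / 1000 = 7.89705 kN/m³.
With the apex down, the centroid sits h/3 = 1.4/3 = 0.466667 m below the base (the top edge), so the centroid depth is h_c = 6.87 + 0.466667 = 7.33667 m.
A = ½ × 3.76 × 1.4 = 2.632 m².
Resultant F = γ·h_c·A = 7.89705 × 7.33667 × 2.632 = 152.493 kN.
I_c = b·h³/36 = 3.76 × 1.4³/36 = 0.286596 m⁴.
Centre of pressure: y_p = y_c + I_c/(y_c·A) = 7.33667 + 0.286596/(7.33667 × 2.632) = 7.33667 + 0.0148418 = 7.35151 m along the plane.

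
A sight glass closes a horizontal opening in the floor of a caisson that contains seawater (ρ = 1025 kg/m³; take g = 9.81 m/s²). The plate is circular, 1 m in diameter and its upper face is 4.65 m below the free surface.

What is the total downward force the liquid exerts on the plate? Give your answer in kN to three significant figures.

γ = ρg = 1025 × 9.81 / 1000 = 10.05525 kN/m³.
The plate is horizontal, so pressure is uniform at p = γ·h = 10.05525 × 4.65 = 46.7569 kN/m².
A = π(0.5)² = 0.785398 m².
F = p·A = 46.7569 × 0.785398 = 36.7228 kN.

F ≈ 36.7 kN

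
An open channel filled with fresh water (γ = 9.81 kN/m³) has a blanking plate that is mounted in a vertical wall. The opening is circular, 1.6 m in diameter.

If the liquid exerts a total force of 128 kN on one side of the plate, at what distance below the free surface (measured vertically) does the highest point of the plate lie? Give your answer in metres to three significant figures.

d_top ≈ 5.69 m

γ = 9.81 kN/m³.
A = π(0.8)² = 2.01062 m².
From F = γ·h_c·A, the centroid depth is h_c = 128/(9.81 × 2.01062) = 6.4895 m.
The centroid is at the centre, 0.8 m below the top of the plate, so the highest point sits at h_top = 6.4895 − 0.8 = 5.6895 m below the surface.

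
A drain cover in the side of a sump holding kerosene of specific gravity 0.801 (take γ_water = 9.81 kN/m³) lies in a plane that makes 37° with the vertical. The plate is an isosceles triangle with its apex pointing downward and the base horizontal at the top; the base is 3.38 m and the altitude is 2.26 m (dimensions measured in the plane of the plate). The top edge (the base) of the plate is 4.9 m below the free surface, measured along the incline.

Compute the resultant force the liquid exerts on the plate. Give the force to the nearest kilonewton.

F ≈ 136 kN

γ = 0.801 × 9.81 = 7.85781 kN/m³.
The plate makes 37° with the vertical, i.e. θ = 90° − 37° = 53° to the horizontal. Measuring y along the incline from the free-surface line, vertical depth h = y·sinθ with sinθ = 0.798636.
With the apex down, the centroid sits h/3 = 2.26/3 = 0.753333 m below the base (the top edge), so y_c = 4.9 + 0.753333 = 5.65333 m and h_c = 5.65333 × 0.798636 = 4.51495 m.
A = ½ × 3.38 × 2.26 = 3.8194 m².
Resultant F = γ·h_c·A = 7.85781 × 4.51495 × 3.8194 = 135.503 kN.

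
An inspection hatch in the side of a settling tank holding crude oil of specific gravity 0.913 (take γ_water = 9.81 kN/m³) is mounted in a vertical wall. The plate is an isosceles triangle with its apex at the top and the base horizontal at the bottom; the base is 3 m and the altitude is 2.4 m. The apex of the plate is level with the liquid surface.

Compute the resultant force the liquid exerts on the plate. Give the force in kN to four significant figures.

γ = 0.913 × 9.81 = 8.95653 kN/m³.
With the apex up, the centroid sits 2h/3 = 2 × 2.4/3 = 1.6 m below the apex, so the centroid depth is h_c = 1.6 m.
A = ½ × 3 × 2.4 = 3.6 m².
Resultant F = γ·h_c·A = 8.95653 × 1.6 × 3.6 = 51.5896 kN.

F ≈ 51.59 kN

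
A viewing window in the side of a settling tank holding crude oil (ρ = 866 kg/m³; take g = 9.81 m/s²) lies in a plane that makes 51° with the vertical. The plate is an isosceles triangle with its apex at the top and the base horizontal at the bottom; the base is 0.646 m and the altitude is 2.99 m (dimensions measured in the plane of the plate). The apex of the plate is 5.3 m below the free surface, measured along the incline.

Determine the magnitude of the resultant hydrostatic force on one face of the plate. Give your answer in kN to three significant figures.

F ≈ 37.7 kN

γ = ρg = 866 × 9.81 / 1000 = 8.49546 kN/m³.
The plate makes 51° with the vertical, i.e. θ = 90° − 51° = 39° to the horizontal. Measuring y along the incline from the free-surface line, vertical depth h = y·sinθ with sinθ = 0.629320.
With the apex up, the centroid sits 2h/3 = 2 × 2.99/3 = 1.99333 m below the apex, so y_c = 5.3 + 1.99333 = 7.29333 m and h_c = 7.29333 × 0.629320 = 4.58984 m.
A = ½ × 0.646 × 2.99 = 0.96577 m².
Resultant F = γ·h_c·A = 8.49546 × 4.58984 × 0.96577 = 37.6581 kN.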